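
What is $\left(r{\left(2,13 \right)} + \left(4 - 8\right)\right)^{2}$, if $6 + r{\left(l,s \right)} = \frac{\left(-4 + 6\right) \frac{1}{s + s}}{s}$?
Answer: $\frac{2852721}{28561} \approx 99.882$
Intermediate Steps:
$r{\left(l,s \right)} = -6 + \frac{1}{s^{2}}$ ($r{\left(l,s \right)} = -6 + \frac{\left(-4 + 6\right) \frac{1}{s + s}}{s} = -6 + \frac{2 \frac{1}{2 s}}{s} = -6 + \frac{1}{s s} = -6 + \frac{1}{s^{2}}$)
$\left(r{\left(2,13 \right)} + \left(4 - 8\right)\right)^{2} = \left(\left(-6 + \frac{1}{169}\right) + \left(4 - 8\right)\right)^{2} = \left(- \frac{1013}{169} - 4\right)^{2} = \left(- \frac{1689}{169}\right)^{2} = \frac{2852721}{28561}$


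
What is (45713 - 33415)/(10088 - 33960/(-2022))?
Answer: 2072213/1702658 ≈ 1.2170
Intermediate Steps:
(45713 - 33415)/(10088 - 33960/(-2022)) = 12298/(10088 - 33960*(-1/2022)) = 12298/(10088 + 5660/337) = 12298/(3405316/337) = 12298*(337/3405316) = 2072213/1702658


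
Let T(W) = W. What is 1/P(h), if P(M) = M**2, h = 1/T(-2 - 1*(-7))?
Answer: 25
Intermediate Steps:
h = 1/5 (h = 1/(-2 - 1*(-7)) = 1/(-2 + 7) = 1/5 ≈ 0.20000)
1/P(h) = 1/((1/5)**2) = 1/(1/25) = 25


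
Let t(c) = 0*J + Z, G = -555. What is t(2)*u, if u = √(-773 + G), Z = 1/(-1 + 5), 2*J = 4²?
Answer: I*√83 ≈ 9.1104*I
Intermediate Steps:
J = 8 (J = (½)*4² = (½)*16 = 8)
Z = ¼ (Z = 1/4 = ¼ ≈ 0.25000)
t(c) = ¼ (t(c) = 0*8 + ¼ = 0 + ¼ = ¼)
u = 4*I*√83 (u = √(-773 - 555) = √(-1328) = 4*I*√83 ≈ 36.442*I)
t(2)*u = (4*I*√83)/4 = I*√83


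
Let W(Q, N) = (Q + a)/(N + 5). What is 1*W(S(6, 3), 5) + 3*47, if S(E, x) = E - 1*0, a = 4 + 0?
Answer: 142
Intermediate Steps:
a = 4
S(E, x) = E (S(E, x) = E + 0 = E)
W(Q, N) = (4 + Q)/(5 + N) (W(Q, N) = (Q + 4)/(N + 5) = (4 + Q)/(5 + N))
1*W(S(6, 3), 5) + 3*47 = 1*((4 + 6)/(5 + 5)) + 3*47 = 1*(10/10) + 141 = 1*((⅒)*10) + 141 = 1*1 + 141 = 1 + 141 = 142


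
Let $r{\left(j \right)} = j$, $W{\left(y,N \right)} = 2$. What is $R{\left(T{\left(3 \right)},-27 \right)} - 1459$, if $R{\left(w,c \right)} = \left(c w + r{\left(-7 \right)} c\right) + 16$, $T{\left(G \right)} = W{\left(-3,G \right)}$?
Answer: $-1308$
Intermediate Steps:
$T{\left(G \right)} = 2$
$R{\left(w,c \right)} = 16 - 7 c + c w$ ($R{\left(w,c \right)} = \left(c w - 7 c\right) + 16 = \left(- 7 c + c w\right) + 16 = 16 - 7 c + c w$)
$R{\left(T{\left(3 \right)},-27 \right)} - 1459 = \left(16 - -189 - 54\right) - 1459 = \left(16 + 189 - 54\right) - 1459 = 151 - 1459 = -1308$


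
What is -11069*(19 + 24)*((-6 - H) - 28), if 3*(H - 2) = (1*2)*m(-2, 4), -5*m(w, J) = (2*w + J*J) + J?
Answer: 241791236/15 ≈ 1.6119e+7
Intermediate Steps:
m(w, J) = -2*w/5 - J/5 - J²/5 (m(w, J) = -((2*w + J*J) + J)/5 = -((2*w + J²) + J)/5 = -((J² + 2*w) + J)/5 = -(J + J² + 2*w)/5 = -2*w/5 - J/5 - J²/5)
H = -2/15 (H = 2 + ((1*2)*(-⅖*(-2) - ⅕*4 - ⅕*4²))/3 = 2 + (2*(⅘ - ⅘ - ⅕*16))/3 = 2 + (2*(⅘ - ⅘ - 16/5))/3 = 2 + (2*(-16/5))/3 = 2 + (⅓)*(-32/5) = 2 - 32/15 = -2/15 ≈ -0.13333)
-11069*(19 + 24)*((-6 - H) - 28) = -11069*(19 + 24)*((-6 - 1*(-2/15)) - 28) = -475967*((-6 + 2/15) - 28) = -475967*(-88/15 - 28) = -475967*(-508)/15 = -11069*(-21844/15) = 241791236/15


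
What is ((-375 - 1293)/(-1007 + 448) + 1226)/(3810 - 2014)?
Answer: 343501/501982 ≈ 0.68429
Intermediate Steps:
((-375 - 1293)/(-1007 + 448) + 1226)/(3810 - 2014) = (-1668/(-559) + 1226)/1796 = (-1668*(-1/559) + 1226)*(1/1796) = (1668/559 + 1226)*(1/1796) = (687002/559)*(1/1796) = 343501/501982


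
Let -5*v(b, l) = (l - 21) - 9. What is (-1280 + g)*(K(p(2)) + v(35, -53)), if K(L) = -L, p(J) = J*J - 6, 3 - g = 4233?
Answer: -102486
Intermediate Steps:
g = -4230 (g = 3 - 1*4233 = 3 - 4233 = -4230)
v(b, l) = 6 - l/5 (v(b, l) = -((l - 21) - 9)/5 = -((-21 + l) - 9)/5 = -(-30 + l)/5 = 6 - l/5)
p(J) = -6 + J² (p(J) = J² - 6 = -6 + J²)
(-1280 + g)*(K(p(2)) + v(35, -53)) = (-1280 - 4230)*(-(-6 + 2²) + (6 - ⅕*(-53))) = -5510*(-(-6 + 4) + (6 + 53/5)) = -5510*(-1*(-2) + 83/5) = -5510*(2 + 83/5) = -5510*93/5 = -102486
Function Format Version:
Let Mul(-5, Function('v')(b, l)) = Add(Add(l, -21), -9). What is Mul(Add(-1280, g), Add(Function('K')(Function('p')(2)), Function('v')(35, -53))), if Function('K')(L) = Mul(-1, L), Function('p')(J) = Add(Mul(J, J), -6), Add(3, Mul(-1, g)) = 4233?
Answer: -102486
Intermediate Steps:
g = -4230 (g = Add(3, Mul(-1, 4233)) = Add(3, -4233) = -4230)
Function('v')(b, l) = Add(6, Mul(Rational(-1, 5), l)) (Function('v')(b, l) = Mul(Rational(-1, 5), Add(Add(l, -21), -9)) = Mul(Rational(-1, 5), Add(Add(-21, l), -9)) = Mul(Rational(-1, 5), Add(-30, l)) = Add(6, Mul(Rational(-1, 5), l)))
Function('p')(J) = Add(-6, Pow(J, 2)) (Function('p')(J) = Add(Pow(J, 2), -6) = Add(-6, Pow(J, 2)))
Mul(Add(-1280, g), Add(Function('K')(Function('p')(2)), Function('v')(35, -53))) = Mul(Add(-1280, -4230), Add(Mul(-1, Add(-6, Pow(2, 2))), Add(6, Mul(Rational(-1, 5), -53)))) = Mul(-5510, Add(Mul(-1, Add(-6, 4)), Add(6, Rational(53, 5)))) = Mul(-5510, Add(Mul(-1, -2), Rational(83, 5))) = Mul(-5510, Add(2, Rational(83, 5))) = Mul(-5510, Rational(93, 5)) = -102486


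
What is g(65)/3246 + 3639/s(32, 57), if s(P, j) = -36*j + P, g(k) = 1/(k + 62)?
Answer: -750073309/416364420 ≈ -1.8015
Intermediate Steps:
g(k) = 1/(62 + k)
s(P, j) = P - 36*j
g(65)/3246 + 3639/s(32, 57) = 1/((62 + 65)*3246) + 3639/(32 - 36*57) = (1/3246)/127 + 3639/(32 - 2052) = (1/127)*(1/3246) + 3639/(-2020) = 1/412242 + 3639*(-1/2020) = 1/412242 - 3639/2020 = -750073309/416364420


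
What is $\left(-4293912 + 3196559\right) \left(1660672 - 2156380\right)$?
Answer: $543966660924$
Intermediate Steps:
$\left(-4293912 + 3196559\right) \left(1660672 - 2156380\right) = \left(-1097353\right) \left(-495708\right) = 543966660924$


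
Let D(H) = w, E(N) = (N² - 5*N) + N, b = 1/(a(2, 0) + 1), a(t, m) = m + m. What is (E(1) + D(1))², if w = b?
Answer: 4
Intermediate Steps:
a(t, m) = 2*m
b = 1 (b = 1/(2*0 + 1) = 1/(0 + 1) = 1/1 = 1)
E(N) = N² - 4*N
w = 1
D(H) = 1
(E(1) + D(1))² = (1*(-4 + 1) + 1)² = (1*(-3) + 1)² = (-3 + 1)² = (-2)² = 4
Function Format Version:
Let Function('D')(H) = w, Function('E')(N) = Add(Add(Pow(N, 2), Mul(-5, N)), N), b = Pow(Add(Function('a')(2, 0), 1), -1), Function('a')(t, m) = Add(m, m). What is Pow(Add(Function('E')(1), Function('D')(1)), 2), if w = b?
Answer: 4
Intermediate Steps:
Function('a')(t, m) = Mul(2, m)
b = 1 (b = Pow(Add(Mul(2, 0), 1), -1) = Pow(Add(0, 1), -1) = Pow(1, -1) = 1)
Function('E')(N) = Add(Pow(N, 2), Mul(-4, N))
w = 1
Function('D')(H) = 1
Pow(Add(Function('E')(1), Function('D')(1)), 2) = Pow(Add(Mul(1, Add(-4, 1)), 1), 2) = Pow(Add(Mul(1, -3), 1), 2) = Pow(Add(-3, 1), 2) = Pow(-2, 2) = 4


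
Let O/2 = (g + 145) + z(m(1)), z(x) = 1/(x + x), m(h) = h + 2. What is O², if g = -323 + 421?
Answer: 2128681/9 ≈ 2.3652e+5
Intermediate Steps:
g = 98
m(h) = 2 + h
z(x) = 1/(2*x)
O = 1459/3 (O = 2*((98 + 145) + 1/(2*(2 + 1))) = 2*(243 + (½)/3) = 2*(243 + (½)*(⅓)) = 2*(243 + ⅙) = 2*(1459/6) = 1459/3 ≈ 486.33)
O² = (1459/3)² = 2128681/9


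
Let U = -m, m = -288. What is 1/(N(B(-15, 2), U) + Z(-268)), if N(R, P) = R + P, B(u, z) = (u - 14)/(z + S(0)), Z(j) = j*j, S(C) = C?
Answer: 2/144195 ≈ 1.3870e-5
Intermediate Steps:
Z(j) = j**2
B(u, z) = (-14 + u)/z (B(u, z) = (u - 14)/(z + 0) = (-14 + u)/z)
U = 288 (U = -1*(-288) = 288)
N(R, P) = P + R
1/(N(B(-15, 2), U) + Z(-268)) = 1/((288 + (-14 - 15)/2) + (-268)**2) = 1/((288 + (1/2)*(-29)) + 71824) = 1/((288 - 29/2) + 71824) = 1/(547/2 + 71824) = 1/(144195/2) = 2/144195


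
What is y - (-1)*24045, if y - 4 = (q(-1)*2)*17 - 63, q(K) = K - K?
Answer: 23986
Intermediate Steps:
q(K) = 0
y = -59 (y = 4 + ((0*2)*17 - 63) = 4 + (0*17 - 63) = 4 + (0 - 63) = 4 - 63 = -59)
y - (-1)*24045 = -59 - (-1)*24045 = -59 - 1*(-24045) = -59 + 24045 = 23986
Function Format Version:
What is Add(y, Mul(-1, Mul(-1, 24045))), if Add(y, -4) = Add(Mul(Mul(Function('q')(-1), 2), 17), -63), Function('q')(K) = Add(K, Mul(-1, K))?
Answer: 23986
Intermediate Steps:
Function('q')(K) = 0
y = -59 (y = Add(4, Add(Mul(Mul(0, 2), 17), -63)) = Add(4, Add(Mul(0, 17), -63)) = Add(4, Add(0, -63)) = Add(4, -63) = -59)
Add(y, Mul(-1, Mul(-1, 24045))) = Add(-59, Mul(-1, Mul(-1, 24045))) = Add(-59, Mul(-1, -24045)) = Add(-59, 24045) = 23986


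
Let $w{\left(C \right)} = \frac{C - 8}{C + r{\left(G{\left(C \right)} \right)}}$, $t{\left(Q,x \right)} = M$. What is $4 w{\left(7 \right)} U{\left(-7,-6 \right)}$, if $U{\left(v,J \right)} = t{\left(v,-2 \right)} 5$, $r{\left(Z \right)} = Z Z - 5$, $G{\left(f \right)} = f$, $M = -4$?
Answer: $\frac{80}{51} \approx 1.5686$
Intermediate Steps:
$t{\left(Q,x \right)} = -4$
$r{\left(Z \right)} = -5 + Z^{2}$ ($r{\left(Z \right)} = Z^{2} - 5 = -5 + Z^{2}$)
$U{\left(v,J \right)} = -20$ ($U{\left(v,J \right)} = \left(-4\right) 5 = -20$)
$w{\left(C \right)} = \frac{-8 + C}{-5 + C + C^{2}}$ ($w{\left(C \right)} = \frac{C - 8}{C + \left(-5 + C^{2}\right)} = \frac{-8 + C}{-5 + C + C^{2}}$)
$4 w{\left(7 \right)} U{\left(-7,-6 \right)} = 4 \frac{-8 + 7}{-5 + 7 + 7^{2}} \left(-20\right) = 4 \frac{1}{-5 + 7 + 49} \left(-1\right) \left(-20\right) = 4 \cdot \frac{1}{51} \left(-1\right) \left(-20\right) = 4 \left(- \frac{1}{51}\right) \left(-20\right) = \left(- \frac{4}{51}\right) \left(-20\right) = \frac{80}{51}$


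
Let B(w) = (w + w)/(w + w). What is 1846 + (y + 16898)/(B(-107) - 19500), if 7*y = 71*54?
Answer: 251843958/136493 ≈ 1845.1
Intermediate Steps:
B(w) = 1 (B(w) = (2*w)/((2*w)) = (2*w)*(1/(2*w)) = 1)
y = 3834/7 (y = (71*54)/7 = (⅐)*3834 = 3834/7 ≈ 547.71)
1846 + (y + 16898)/(B(-107) - 19500) = 1846 + (3834/7 + 16898)/(1 - 19500) = 1846 + (122120/7)/(-19499) = 1846 + (122120/7)*(-1/19499) = 1846 - 122120/136493 = 251843958/136493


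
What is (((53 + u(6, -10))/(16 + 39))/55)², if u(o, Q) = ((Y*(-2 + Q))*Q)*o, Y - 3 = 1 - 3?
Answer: 597529/9150625 ≈ 0.065299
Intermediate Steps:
Y = 1 (Y = 3 + (1 - 3) = 3 - 2 = 1)
u(o, Q) = Q*o*(-2 + Q) (u(o, Q) = ((1*(-2 + Q))*Q)*o = ((-2 + Q)*Q)*o = (Q*(-2 + Q))*o = Q*o*(-2 + Q))
(((53 + u(6, -10))/(16 + 39))/55)² = (((53 - 10*6*(-2 - 10))/(16 + 39))/55)² = (((53 - 10*6*(-12))/55)*(1/55))² = (((53 + 720)*(1/55))*(1/55))² = ((773*(1/55))*(1/55))² = ((773/55)*(1/55))² = (773/3025)² = 597529/9150625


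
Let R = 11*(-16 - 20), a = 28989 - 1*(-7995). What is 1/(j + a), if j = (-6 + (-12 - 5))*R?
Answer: 1/46092 ≈ 2.1696e-5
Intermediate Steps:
a = 36984 (a = 28989 + 7995 = 36984)
R = -396 (R = 11*(-36) = -396)
j = 9108 (j = (-6 + (-12 - 5))*(-396) = (-6 - 17)*(-396) = -23*(-396) = 9108)
1/(j + a) = 1/(9108 + 36984) = 1/46092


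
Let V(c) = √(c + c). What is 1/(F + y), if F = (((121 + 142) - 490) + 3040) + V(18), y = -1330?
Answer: 1/1489 ≈ 0.00067159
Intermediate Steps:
V(c) = √2*√c (V(c) = √(2*c) = √2*√c)
F = 2819 (F = (((121 + 142) - 490) + 3040) + √2*√18 = ((263 - 490) + 3040) + √2*(3*√2) = (-227 + 3040) + 6 = 2813 + 6 = 2819)
1/(F + y) = 1/(2819 - 1330) = 1/1489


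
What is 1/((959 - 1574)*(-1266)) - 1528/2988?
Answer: -11015579/21540990 ≈ -0.51138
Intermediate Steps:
1/((959 - 1574)*(-1266)) - 1528/2988 = -1/1266/(-615) - 1528*1/2988 = -1/615*(-1/1266) - 382/747 = 1/778590 - 382/747 = -11015579/21540990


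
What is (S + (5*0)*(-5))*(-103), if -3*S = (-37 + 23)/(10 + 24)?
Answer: -721/51 ≈ -14.137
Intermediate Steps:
S = 7/51 (S = -(-37 + 23)/(3*(10 + 24)) = -(-14)/(3*34) = -⅓*(-7/17) = 7/51 ≈ 0.13725)
(S + (5*0)*(-5))*(-103) = (7/51 + (5*0)*(-5))*(-103) = (7/51 + 0*(-5))*(-103) = (7/51 + 0)*(-103) = (7/51)*(-103) = -721/51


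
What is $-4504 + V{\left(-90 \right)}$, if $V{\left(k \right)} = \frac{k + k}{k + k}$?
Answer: $-4503$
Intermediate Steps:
$V{\left(k \right)} = 1$ ($V{\left(k \right)} = \frac{2 k}{2 k} = 2 k \frac{1}{2 k} = 1$)
$-4504 + V{\left(-90 \right)} = -4504 + 1 = -4503$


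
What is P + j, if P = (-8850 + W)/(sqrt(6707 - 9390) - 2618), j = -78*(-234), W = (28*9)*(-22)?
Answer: 125184474456/6856607 + 14394*I*sqrt(2683)/6856607 ≈ 18258.0 + 0.10874*I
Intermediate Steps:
W = -5544 (W = 252*(-22) = -5544)
j = 18252
P = -14394/(-2618 + I*sqrt(2683)) (P = (-8850 - 5544)/(sqrt(6707 - 9390) - 2618) = -14394/(sqrt(-2683) - 2618) = -14394/(I*sqrt(2683) - 2618) = -14394/(-2618 + I*sqrt(2683)) ≈ 5.4959 + 0.10874*I)
P + j = (37683492/6856607 + 14394*I*sqrt(2683)/6856607) + 18252 = 125184474456/6856607 + 14394*I*sqrt(2683)/6856607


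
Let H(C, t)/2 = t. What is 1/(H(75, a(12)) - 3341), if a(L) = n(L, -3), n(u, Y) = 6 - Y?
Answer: -1/3323 ≈ -0.00030093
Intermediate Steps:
a(L) = 9 (a(L) = 6 - 1*(-3) = 6 + 3 = 9)
H(C, t) = 2*t
1/(H(75, a(12)) - 3341) = 1/(2*9 - 3341) = 1/(18 - 3341) = 1/(-3323) = -1/3323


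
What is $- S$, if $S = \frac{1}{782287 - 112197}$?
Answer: $- \frac{1}{670090} \approx -1.4923 \cdot 10^{-6}$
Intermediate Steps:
$S = \frac{1}{670090} \approx 1.4923 \cdot 10^{-6}$
$- S = \left(-1\right) \frac{1}{670090} = - \frac{1}{670090}$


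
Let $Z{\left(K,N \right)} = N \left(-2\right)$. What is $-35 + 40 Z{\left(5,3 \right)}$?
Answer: $-275$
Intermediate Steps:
$Z{\left(K,N \right)} = - 2 N$
$-35 + 40 Z{\left(5,3 \right)} = -35 + 40 \left(\left(-2\right) 3\right) = -35 + 40 \left(-6\right) = -35 - 240 = -275$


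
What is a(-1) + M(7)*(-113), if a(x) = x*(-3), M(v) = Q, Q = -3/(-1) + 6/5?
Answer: -2358/5 ≈ -471.60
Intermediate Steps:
Q = 21/5 (Q = -3*(-1) + 6*(⅕) = 3 + 6/5 = 21/5 ≈ 4.2000)
M(v) = 21/5
a(x) = -3*x
a(-1) + M(7)*(-113) = -3*(-1) + (21/5)*(-113) = 3 - 2373/5 = -2358/5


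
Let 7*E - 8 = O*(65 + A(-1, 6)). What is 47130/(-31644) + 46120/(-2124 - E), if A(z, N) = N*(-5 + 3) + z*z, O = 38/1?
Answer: -114726725/5579892 ≈ -20.561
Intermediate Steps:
O = 38 (O = 38*1 = 38)
A(z, N) = z² - 2*N (A(z, N) = N*(-2) + z² = -2*N + z² = z² - 2*N)
E = 2060/7 (E = 8/7 + (38*(65 + ((-1)² - 2*6)))/7 = 8/7 + (38*(65 + (1 - 12)))/7 = 8/7 + (38*(65 - 11))/7 = 8/7 + (38*54)/7 = 8/7 + (⅐)*2052 = 8/7 + 2052/7 = 2060/7 ≈ 294.29)
47130/(-31644) + 46120/(-2124 - E) = 47130/(-31644) + 46120/(-2124 - 1*2060/7) = 47130*(-1/31644) + 46120/(-2124 - 2060/7) = -7855/5274 + 46120/(-16928/7) = -7855/5274 + 46120*(-7/16928) = -7855/5274 - 40355/2116 = -114726725/5579892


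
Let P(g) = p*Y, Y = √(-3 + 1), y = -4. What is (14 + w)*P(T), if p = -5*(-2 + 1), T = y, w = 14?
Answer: 140*I*√2 ≈ 197.99*I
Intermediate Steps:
T = -4
Y = I*√2 (Y = √(-2) = I*√2 ≈ 1.4142*I)
p = 5 (p = -5*(-1) = 5)
P(g) = 5*I*√2 (P(g) = 5*(I*√2) = 5*I*√2)
(14 + w)*P(T) = (14 + 14)*(5*I*√2) = 28*(5*I*√2) = 140*I*√2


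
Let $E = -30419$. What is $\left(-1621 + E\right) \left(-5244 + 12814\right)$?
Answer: $-242542800$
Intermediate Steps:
$\left(-1621 + E\right) \left(-5244 + 12814\right) = \left(-1621 - 30419\right) \left(-5244 + 12814\right) = \left(-32040\right) 7570 = -242542800$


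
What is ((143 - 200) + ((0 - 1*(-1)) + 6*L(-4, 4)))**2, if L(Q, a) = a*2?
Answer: 64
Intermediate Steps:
L(Q, a) = 2*a
((143 - 200) + ((0 - 1*(-1)) + 6*L(-4, 4)))**2 = ((143 - 200) + ((0 - 1*(-1)) + 6*(2*4)))**2 = (-57 + ((0 + 1) + 6*8))**2 = (-57 + (1 + 48))**2 = (-57 + 49)**2 = (-8)**2 = 64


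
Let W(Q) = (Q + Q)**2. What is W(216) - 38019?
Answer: 148605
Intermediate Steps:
W(Q) = 4*Q**2 (W(Q) = (2*Q)**2 = 4*Q**2)
W(216) - 38019 = 4*216**2 - 38019 = 4*46656 - 38019 = 186624 - 38019 = 148605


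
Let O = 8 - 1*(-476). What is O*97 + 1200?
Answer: 48148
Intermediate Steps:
O = 484 (O = 8 + 476 = 484)
O*97 + 1200 = 484*97 + 1200 = 46948 + 1200 = 48148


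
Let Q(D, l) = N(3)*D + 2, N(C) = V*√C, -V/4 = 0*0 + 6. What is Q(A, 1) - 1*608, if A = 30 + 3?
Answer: -606 - 792*√3 ≈ -1977.8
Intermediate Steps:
A = 33
V = -24 (V = -4*(0*0 + 6) = -4*(0 + 6) = -4*6 = -24)
N(C) = -24*√C
Q(D, l) = 2 - 24*D*√3 (Q(D, l) = (-24*√3)*D + 2 = -24*D*√3 + 2 = 2 - 24*D*√3)
Q(A, 1) - 1*608 = (2 - 24*33*√3) - 1*608 = (2 - 792*√3) - 608 = -606 - 792*√3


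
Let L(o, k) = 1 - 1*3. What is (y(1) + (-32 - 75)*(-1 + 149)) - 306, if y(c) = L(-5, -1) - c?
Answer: -16145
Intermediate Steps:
L(o, k) = -2 (L(o, k) = 1 - 3 = -2)
y(c) = -2 - c
(y(1) + (-32 - 75)*(-1 + 149)) - 306 = ((-2 - 1*1) + (-32 - 75)*(-1 + 149)) - 306 = ((-2 - 1) - 107*148) - 306 = (-3 - 15836) - 306 = -15839 - 306 = -16145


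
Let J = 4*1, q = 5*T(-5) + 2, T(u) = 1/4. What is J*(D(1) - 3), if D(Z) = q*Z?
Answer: 1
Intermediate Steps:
T(u) = ¼
q = 13/4 (q = 5*(¼) + 2 = 5/4 + 2 = 13/4 ≈ 3.2500)
J = 4
D(Z) = 13*Z/4
J*(D(1) - 3) = 4*((13/4)*1 - 3) = 4*(13/4 - 3) = 4*(¼) = 1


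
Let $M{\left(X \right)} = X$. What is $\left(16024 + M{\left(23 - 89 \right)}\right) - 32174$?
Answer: $-16216$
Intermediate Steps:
$\left(16024 + M{\left(23 - 89 \right)}\right) - 32174 = \left(16024 + \left(23 - 89\right)\right) - 32174 = \left(16024 - 66\right) - 32174 = 15958 - 32174 = -16216$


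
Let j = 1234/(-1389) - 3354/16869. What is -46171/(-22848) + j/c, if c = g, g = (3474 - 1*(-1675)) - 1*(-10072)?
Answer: 609852677831605/301799972496064 ≈ 2.0207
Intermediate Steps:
g = 15221 (g = (3474 + 1675) + 10072 = 5149 + 10072 = 15221)
c = 15221
j = -8491684/7810347 (j = 1234*(-1/1389) - 3354*1/16869 = -1234/1389 - 1118/5623 = -8491684/7810347 ≈ -1.0872)
-46171/(-22848) + j/c = -46171/(-22848) - 8491684/7810347/15221 = -46171*(-1/22848) - 8491684/7810347*1/15221 = 46171/22848 - 8491684/118881291687 = 609852677831605/301799972496064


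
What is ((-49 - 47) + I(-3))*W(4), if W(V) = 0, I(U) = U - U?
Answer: 0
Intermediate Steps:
I(U) = 0
((-49 - 47) + I(-3))*W(4) = ((-49 - 47) + 0)*0 = (-96 + 0)*0 = -96*0 = 0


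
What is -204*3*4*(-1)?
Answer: 2448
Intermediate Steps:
-204*3*4*(-1) = -2448*(-1) = -204*(-12) = 2448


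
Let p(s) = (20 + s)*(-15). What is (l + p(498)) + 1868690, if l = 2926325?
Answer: 4787245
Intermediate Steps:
p(s) = -300 - 15*s
(l + p(498)) + 1868690 = (2926325 + (-300 - 15*498)) + 1868690 = (2926325 + (-300 - 7470)) + 1868690 = (2926325 - 7770) + 1868690 = 2918555 + 1868690 = 4787245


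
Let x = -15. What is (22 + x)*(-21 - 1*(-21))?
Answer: 0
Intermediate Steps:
(22 + x)*(-21 - 1*(-21)) = (22 - 15)*(-21 - 1*(-21)) = 7*(-21 + 21) = 7*0 = 0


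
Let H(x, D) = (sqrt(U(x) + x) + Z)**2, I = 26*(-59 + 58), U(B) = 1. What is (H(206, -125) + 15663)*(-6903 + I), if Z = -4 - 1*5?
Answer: -110524479 + 374166*sqrt(23) ≈ -1.0873e+8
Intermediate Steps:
Z = -9 (Z = -4 - 5 = -9)
I = -26 (I = 26*(-1) = -26)
H(x, D) = (-9 + sqrt(1 + x))**2 (H(x, D) = (sqrt(1 + x) - 9)**2 = (-9 + sqrt(1 + x))**2)
(H(206, -125) + 15663)*(-6903 + I) = ((-9 + sqrt(1 + 206))**2 + 15663)*(-6903 - 26) = ((-9 + sqrt(207))**2 + 15663)*(-6929) = ((-9 + 3*sqrt(23))**2 + 15663)*(-6929) = (15663 + (-9 + 3*sqrt(23))**2)*(-6929) = -108528927 - 6929*(-9 + 3*sqrt(23))**2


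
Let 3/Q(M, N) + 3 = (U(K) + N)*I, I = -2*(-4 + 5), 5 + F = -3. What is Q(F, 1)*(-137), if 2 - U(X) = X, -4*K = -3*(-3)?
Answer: 274/9 ≈ 30.444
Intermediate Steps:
F = -8 (F = -5 - 3 = -8)
K = -9/4 (K = -(-3)*(-3)/4 = -1/4*9 = -9/4 ≈ -2.2500)
U(X) = 2 - X
I = -2 (I = -2*1 = -2)
Q(M, N) = 3/(-23/2 - 2*N) (Q(M, N) = 3/(-3 + ((2 - 1*(-9/4)) + N)*(-2)) = 3/(-3 + ((2 + 9/4) + N)*(-2)) = 3/(-3 + (17/4 + N)*(-2)) = 3/(-3 + (-17/2 - 2*N)) = 3/(-23/2 - 2*N))
Q(F, 1)*(-137) = -6/(23 + 4*1)*(-137) = -6/(23 + 4)*(-137) = -6/27*(-137) = -6*1/27*(-137) = -2/9*(-137) = 274/9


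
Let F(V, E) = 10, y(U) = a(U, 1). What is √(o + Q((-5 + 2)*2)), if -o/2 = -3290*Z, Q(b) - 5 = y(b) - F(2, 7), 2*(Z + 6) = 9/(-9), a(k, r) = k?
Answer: I*√42781 ≈ 206.84*I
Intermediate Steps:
y(U) = U
Z = -13/2 (Z = -6 + (9/(-9))/2 = -6 + (9*(-⅑))/2 = -6 + (½)*(-1) = -6 - ½ = -13/2 ≈ -6.5000)
Q(b) = -5 + b (Q(b) = 5 + (b - 1*10) = 5 + (b - 10) = 5 + (-10 + b) = -5 + b)
o = -42770 (o = -(-6580)*(-13)/2 = -2*21385 = -42770)
√(o + Q((-5 + 2)*2)) = √(-42770 + (-5 + (-5 + 2)*2)) = √(-42770 + (-5 - 3*2)) = √(-42770 + (-5 - 6)) = √(-42770 - 11) = √(-42781) = I*√42781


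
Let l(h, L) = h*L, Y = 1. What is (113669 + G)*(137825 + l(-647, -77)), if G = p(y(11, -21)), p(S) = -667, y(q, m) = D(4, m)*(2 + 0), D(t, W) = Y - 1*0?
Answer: 21204147288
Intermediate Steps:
D(t, W) = 1 (D(t, W) = 1 - 1*0 = 1 + 0 = 1)
y(q, m) = 2 (y(q, m) = 1*(2 + 0) = 1*2 = 2)
G = -667
l(h, L) = L*h
(113669 + G)*(137825 + l(-647, -77)) = (113669 - 667)*(137825 - 77*(-647)) = 113002*(137825 + 49819) = 113002*187644 = 21204147288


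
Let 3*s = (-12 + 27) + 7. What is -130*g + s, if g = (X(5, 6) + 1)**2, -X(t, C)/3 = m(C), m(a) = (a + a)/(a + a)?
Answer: -1538/3 ≈ -512.67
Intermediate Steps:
m(a) = 1 (m(a) = (2*a)/((2*a)) = (2*a)*(1/(2*a)) = 1)
X(t, C) = -3 (X(t, C) = -3*1 = -3)
s = 22/3 (s = ((-12 + 27) + 7)/3 = (15 + 7)/3 = (1/3)*22 = 22/3 ≈ 7.3333)
g = 4 (g = (-3 + 1)**2 = (-2)**2 = 4)
-130*g + s = -130*4 + 22/3 = -520 + 22/3 = -1538/3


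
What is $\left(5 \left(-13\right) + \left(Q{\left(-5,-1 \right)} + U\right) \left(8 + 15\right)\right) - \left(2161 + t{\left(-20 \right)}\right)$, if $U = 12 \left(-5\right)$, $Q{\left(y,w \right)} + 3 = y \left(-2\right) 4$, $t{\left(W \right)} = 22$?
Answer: $-2777$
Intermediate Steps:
$Q{\left(y,w \right)} = -3 - 8 y$ ($Q{\left(y,w \right)} = -3 + y \left(-2\right) 4 = -3 + - 2 y 4 = -3 - 8 y$)
$U = -60$
$\left(5 \left(-13\right) + \left(Q{\left(-5,-1 \right)} + U\right) \left(8 + 15\right)\right) - \left(2161 + t{\left(-20 \right)}\right) = \left(5 \left(-13\right) + \left(\left(-3 - -40\right) - 60\right) \left(8 + 15\right)\right) - 2183 = \left(-65 + \left(\left(-3 + 40\right) - 60\right) 23\right) - 2183 = \left(-65 + \left(37 - 60\right) 23\right) - 2183 = \left(-65 - 529\right) - 2183 = -594 - 2183 = -2777$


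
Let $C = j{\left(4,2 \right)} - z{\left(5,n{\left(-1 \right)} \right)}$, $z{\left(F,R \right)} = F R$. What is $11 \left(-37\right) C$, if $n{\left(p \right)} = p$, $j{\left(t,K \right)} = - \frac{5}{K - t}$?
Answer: $- \frac{6105}{2} \approx -3052.5$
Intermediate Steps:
$C = \frac{15}{2}$ ($C = \frac{5}{4 - 2} - 5 \left(-1\right) = \frac{5}{4 - 2} - -5 = \frac{5}{2} + 5 = \frac{15}{2} \approx 7.5$)
$11 \left(-37\right) C = 11 \left(-37\right) \frac{15}{2} = \left(-407\right) \frac{15}{2} = - \frac{6105}{2}$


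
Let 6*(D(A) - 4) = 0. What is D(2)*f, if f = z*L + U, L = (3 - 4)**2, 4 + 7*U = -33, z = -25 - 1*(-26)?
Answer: -120/7 ≈ -17.143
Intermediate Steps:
D(A) = 4 (D(A) = 4 + (1/6)*0 = 4 + 0 = 4)
z = 1 (z = -25 + 26 = 1)
U = -37/7 (U = -4/7 + (1/7)*(-33) = -4/7 - 33/7 = -37/7 ≈ -5.2857)
L = 1 (L = (-1)**2 = 1)
f = -30/7 (f = 1*1 - 37/7 = 1 - 37/7 = -30/7 ≈ -4.2857)
D(2)*f = 4*(-30/7) = -120/7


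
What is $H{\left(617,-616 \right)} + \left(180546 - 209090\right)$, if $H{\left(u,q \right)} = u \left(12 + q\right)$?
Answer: $-401212$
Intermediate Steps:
$H{\left(617,-616 \right)} + \left(180546 - 209090\right) = 617 \left(12 - 616\right) + \left(180546 - 209090\right) = 617 \left(-604\right) - 28544 = -372668 - 28544 = -401212$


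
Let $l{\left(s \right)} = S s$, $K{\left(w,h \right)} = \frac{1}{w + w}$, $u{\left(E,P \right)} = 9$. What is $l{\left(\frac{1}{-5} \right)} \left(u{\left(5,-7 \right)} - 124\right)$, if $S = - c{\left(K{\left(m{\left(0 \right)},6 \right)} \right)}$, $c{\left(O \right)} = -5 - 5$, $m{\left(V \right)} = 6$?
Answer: $230$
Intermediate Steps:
$K{\left(w,h \right)} = \frac{1}{2 w}$
$c{\left(O \right)} = -10$ ($c{\left(O \right)} = -5 - 5 = -10$)
$S = 10$ ($S = \left(-1\right) \left(-10\right) = 10$)
$l{\left(s \right)} = 10 s$
$l{\left(\frac{1}{-5} \right)} \left(u{\left(5,-7 \right)} - 124\right) = \frac{10}{-5} \left(9 - 124\right) = 10 \left(- \frac{1}{5}\right) \left(9 - 124\right) = \left(-2\right) \left(-115\right) = 230$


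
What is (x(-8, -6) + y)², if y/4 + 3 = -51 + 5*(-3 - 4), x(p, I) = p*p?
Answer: 85264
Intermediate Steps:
x(p, I) = p²
y = -356 (y = -12 + 4*(-51 + 5*(-3 - 4)) = -12 + 4*(-51 + 5*(-7)) = -12 + 4*(-51 - 35) = -12 + 4*(-86) = -12 - 344 = -356)
(x(-8, -6) + y)² = ((-8)² - 356)² = (64 - 356)² = (-292)² = 85264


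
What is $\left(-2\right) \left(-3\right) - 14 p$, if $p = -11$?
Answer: $160$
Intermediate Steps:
$\left(-2\right) \left(-3\right) - 14 p = \left(-2\right) \left(-3\right) - -154 = 6 + 154 = 160$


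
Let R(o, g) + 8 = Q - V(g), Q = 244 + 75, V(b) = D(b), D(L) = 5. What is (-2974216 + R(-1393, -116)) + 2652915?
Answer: -320995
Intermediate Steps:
V(b) = 5
Q = 319
R(o, g) = 306 (R(o, g) = -8 + (319 - 1*5) = -8 + (319 - 5) = -8 + 314 = 306)
(-2974216 + R(-1393, -116)) + 2652915 = (-2974216 + 306) + 2652915 = -2973910 + 2652915 = -320995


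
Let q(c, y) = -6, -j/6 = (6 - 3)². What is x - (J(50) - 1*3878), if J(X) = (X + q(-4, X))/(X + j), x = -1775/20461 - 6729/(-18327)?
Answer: 486145462909/124996249 ≈ 3889.3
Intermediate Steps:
j = -54 (j = -6*(6 - 3)² = -6*3² = -6*9 = -54)
x = 35050548/124996249 (x = -1775*1/20461 - 6729*(-1/18327) = -1775/20461 + 2243/6109 = 35050548/124996249 ≈ 0.28041)
J(X) = (-6 + X)/(-54 + X) (J(X) = (X - 6)/(X - 54) = (-6 + X)/(-54 + X))
x - (J(50) - 1*3878) = 35050548/124996249 - ((-6 + 50)/(-54 + 50) - 1*3878) = 35050548/124996249 - (44/(-4) - 3878) = 35050548/124996249 - (-¼*44 - 3878) = 35050548/124996249 - (-11 - 3878) = 35050548/124996249 - 1*(-3889) = 35050548/124996249 + 3889 = 486145462909/124996249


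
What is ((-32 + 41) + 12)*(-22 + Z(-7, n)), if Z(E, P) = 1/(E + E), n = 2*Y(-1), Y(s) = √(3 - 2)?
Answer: -927/2 ≈ -463.50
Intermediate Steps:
Y(s) = 1 (Y(s) = √1 = 1)
n = 2 (n = 2*1 = 2)
Z(E, P) = 1/(2*E)
((-32 + 41) + 12)*(-22 + Z(-7, n)) = ((-32 + 41) + 12)*(-22 + (½)/(-7)) = (9 + 12)*(-22 + (½)*(-⅐)) = 21*(-22 - 1/14) = 21*(-309/14) = -927/2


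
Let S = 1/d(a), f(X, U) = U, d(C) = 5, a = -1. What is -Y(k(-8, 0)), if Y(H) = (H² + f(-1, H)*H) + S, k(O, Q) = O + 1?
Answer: -491/5 ≈ -98.200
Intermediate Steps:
k(O, Q) = 1 + O
S = ⅕ (S = 1/5 = ⅕ ≈ 0.20000)
Y(H) = ⅕ + 2*H² (Y(H) = (H² + H*H) + ⅕ = (H² + H²) + ⅕ = 2*H² + ⅕ = ⅕ + 2*H²)
-Y(k(-8, 0)) = -(⅕ + 2*(1 - 8)²) = -(⅕ + 2*(-7)²) = -(⅕ + 2*49) = -(⅕ + 98) = -1*491/5 = -491/5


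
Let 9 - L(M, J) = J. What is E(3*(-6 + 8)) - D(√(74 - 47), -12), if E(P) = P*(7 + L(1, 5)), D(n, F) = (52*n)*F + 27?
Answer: 39 + 1872*√3 ≈ 3281.4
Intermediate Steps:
L(M, J) = 9 - J
D(n, F) = 27 + 52*F*n (D(n, F) = 52*F*n + 27 = 27 + 52*F*n)
E(P) = 11*P (E(P) = P*(7 + (9 - 1*5)) = P*(7 + (9 - 5)) = P*(7 + 4) = P*11 = 11*P)
E(3*(-6 + 8)) - D(√(74 - 47), -12) = 11*(3*(-6 + 8)) - (27 + 52*(-12)*√(74 - 47)) = 11*(3*2) - (27 + 52*(-12)*√27) = 11*6 - (27 + 52*(-12)*(3*√3)) = 66 - (27 - 1872*√3) = 66 + (-27 + 1872*√3) = 39 + 1872*√3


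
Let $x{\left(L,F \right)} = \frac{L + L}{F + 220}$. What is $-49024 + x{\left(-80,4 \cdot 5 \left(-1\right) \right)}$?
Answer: $- \frac{245124}{5} \approx -49025.0$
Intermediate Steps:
$x{\left(L,F \right)} = \frac{2 L}{220 + F}$
$-49024 + x{\left(-80,4 \cdot 5 \left(-1\right) \right)} = -49024 + 2 \left(-80\right) \frac{1}{220 + 4 \cdot 5 \left(-1\right)} = -49024 + 2 \left(-80\right) \frac{1}{220 + 20 \left(-1\right)} = -49024 + 2 \left(-80\right) \frac{1}{220 - 20} = -49024 + 2 \left(-80\right) \frac{1}{200} = -49024 - \frac{4}{5} = - \frac{245124}{5}$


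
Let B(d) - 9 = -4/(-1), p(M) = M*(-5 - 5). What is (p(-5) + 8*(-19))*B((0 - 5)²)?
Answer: -1326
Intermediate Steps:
p(M) = -10*M (p(M) = M*(-10) = -10*M)
B(d) = 13 (B(d) = 9 - 4/(-1) = 9 - 4*(-1) = 9 + 4 = 13)
(p(-5) + 8*(-19))*B((0 - 5)²) = (-10*(-5) + 8*(-19))*13 = (50 - 152)*13 = -102*13 = -1326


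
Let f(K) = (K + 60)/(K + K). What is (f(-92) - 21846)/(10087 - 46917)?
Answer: 8663/14605 ≈ 0.59315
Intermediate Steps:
f(K) = (60 + K)/(2*K) (f(K) = (60 + K)/((2*K)) = (60 + K)*(1/(2*K)) = (60 + K)/(2*K))
(f(-92) - 21846)/(10087 - 46917) = ((½)*(60 - 92)/(-92) - 21846)/(10087 - 46917) = ((½)*(-1/92)*(-32) - 21846)/(-36830) = (4/23 - 21846)*(-1/36830) = -502454/23*(-1/36830) = 8663/14605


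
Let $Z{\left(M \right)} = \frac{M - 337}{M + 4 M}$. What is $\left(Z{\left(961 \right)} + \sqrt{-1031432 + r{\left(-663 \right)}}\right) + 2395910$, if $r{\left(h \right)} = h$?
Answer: $\frac{11512348174}{4805} + i \sqrt{1032095} \approx 2.3959 \cdot 10^{6} + 1015.9 i$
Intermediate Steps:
$Z{\left(M \right)} = \frac{-337 + M}{5 M}$
$\left(Z{\left(961 \right)} + \sqrt{-1031432 + r{\left(-663 \right)}}\right) + 2395910 = \left(\frac{-337 + 961}{5 \cdot 961} + \sqrt{-1031432 - 663}\right) + 2395910 = \left(\frac{1}{5} \cdot \frac{1}{961} \cdot 624 + \sqrt{-1032095}\right) + 2395910 = \left(\frac{624}{4805} + i \sqrt{1032095}\right) + 2395910 = \frac{11512348174}{4805} + i \sqrt{1032095}$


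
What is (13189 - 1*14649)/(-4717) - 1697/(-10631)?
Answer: 23526009/50146427 ≈ 0.46915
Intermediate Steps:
(13189 - 1*14649)/(-4717) - 1697/(-10631) = (13189 - 14649)*(-1/4717) - 1697*(-1/10631) = -1460*(-1/4717) + 1697/10631 = 1460/4717 + 1697/10631 = 23526009/50146427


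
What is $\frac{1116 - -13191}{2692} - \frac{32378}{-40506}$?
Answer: $\frac{333340459}{54521076} \approx 6.114$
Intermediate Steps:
$\frac{1116 - -13191}{2692} - \frac{32378}{-40506} = \left(1116 + 13191\right) \frac{1}{2692} - - \frac{16189}{20253} = 14307 \cdot \frac{1}{2692} + \frac{16189}{20253} = \frac{14307}{2692} + \frac{16189}{20253} = \frac{333340459}{54521076}$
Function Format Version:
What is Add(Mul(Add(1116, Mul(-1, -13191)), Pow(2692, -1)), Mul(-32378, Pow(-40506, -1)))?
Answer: Rational(333340459, 54521076) ≈ 6.1140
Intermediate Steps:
Add(Mul(Add(1116, Mul(-1, -13191)), Pow(2692, -1)), Mul(-32378, Pow(-40506, -1))) = Add(Mul(Add(1116, 13191), Rational(1, 2692)), Mul(-32378, Rational(-1, 40506))) = Add(Mul(14307, Rational(1, 2692)), Rational(16189, 20253)) = Add(Rational(14307, 2692), Rational(16189, 20253)) = Rational(333340459, 54521076)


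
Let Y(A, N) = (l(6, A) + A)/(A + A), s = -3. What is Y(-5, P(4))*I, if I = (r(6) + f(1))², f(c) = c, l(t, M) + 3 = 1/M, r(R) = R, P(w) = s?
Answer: 2009/50 ≈ 40.180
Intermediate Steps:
P(w) = -3
l(t, M) = -3 + 1/M
Y(A, N) = (-3 + A + 1/A)/(2*A) (Y(A, N) = ((-3 + 1/A) + A)/(A + A) = (-3 + A + 1/A)/((2*A)) = (-3 + A + 1/A)*(1/(2*A)) = (-3 + A + 1/A)/(2*A))
I = 49 (I = (6 + 1)² = 7² = 49)
Y(-5, P(4))*I = ((½)*(1 - 5*(-3 - 5))/(-5)²)*49 = ((½)*(1/25)*(1 - 5*(-8)))*49 = ((½)*(1/25)*(1 + 40))*49 = ((½)*(1/25)*41)*49 = (41/50)*49 = 2009/50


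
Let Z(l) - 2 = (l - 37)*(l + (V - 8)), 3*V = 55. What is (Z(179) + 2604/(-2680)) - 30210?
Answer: -6680513/2010 ≈ -3323.6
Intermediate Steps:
V = 55/3 (V = (⅓)*55 = 55/3 ≈ 18.333)
Z(l) = 2 + (-37 + l)*(31/3 + l) (Z(l) = 2 + (l - 37)*(l + (55/3 - 8)) = 2 + (-37 + l)*(l + 31/3) = 2 + (-37 + l)*(31/3 + l))
(Z(179) + 2604/(-2680)) - 30210 = ((-1141/3 + 179² - 80/3*179) + 2604/(-2680)) - 30210 = ((-1141/3 + 32041 - 14320/3) + 2604*(-1/2680)) - 30210 = (80662/3 - 651/670) - 30210 = 54041587/2010 - 30210 = -6680513/2010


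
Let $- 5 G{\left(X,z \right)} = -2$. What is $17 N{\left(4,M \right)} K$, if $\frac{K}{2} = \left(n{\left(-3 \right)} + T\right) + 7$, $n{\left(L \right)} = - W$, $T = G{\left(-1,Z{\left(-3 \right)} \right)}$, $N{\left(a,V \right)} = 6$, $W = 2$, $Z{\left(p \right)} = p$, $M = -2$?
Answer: $\frac{5508}{5} \approx 1101.6$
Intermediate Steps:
$G{\left(X,z \right)} = \frac{2}{5}$ ($G{\left(X,z \right)} = \left(- \frac{1}{5}\right) \left(-2\right) = \frac{2}{5}$)
$T = \frac{2}{5} \approx 0.4$
$n{\left(L \right)} = -2$ ($n{\left(L \right)} = \left(-1\right) 2 = -2$)
$K = \frac{54}{5}$ ($K = 2 \left(\left(-2 + \frac{2}{5}\right) + 7\right) = 2 \left(- \frac{8}{5} + 7\right) = 2 \cdot \frac{27}{5} = \frac{54}{5} \approx 10.8$)
$17 N{\left(4,M \right)} K = 17 \cdot 6 \cdot \frac{54}{5} = 102 \cdot \frac{54}{5} = \frac{5508}{5}$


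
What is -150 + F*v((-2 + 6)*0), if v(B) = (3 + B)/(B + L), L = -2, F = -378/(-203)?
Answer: -4431/29 ≈ -152.79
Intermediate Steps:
F = 54/29 (F = -378*(-1/203) = 54/29 ≈ 1.8621)
v(B) = (3 + B)/(-2 + B) (v(B) = (3 + B)/(B - 2) = (3 + B)/(-2 + B))
-150 + F*v((-2 + 6)*0) = -150 + 54*((3 + (-2 + 6)*0)/(-2 + (-2 + 6)*0))/29 = -150 + 54*((3 + 4*0)/(-2 + 4*0))/29 = -150 + 54*((3 + 0)/(-2 + 0))/29 = -150 + 54*(3/(-2))/29 = -150 + 54*(-½*3)/29 = -150 + (54/29)*(-3/2) = -150 - 81/29 = -4431/29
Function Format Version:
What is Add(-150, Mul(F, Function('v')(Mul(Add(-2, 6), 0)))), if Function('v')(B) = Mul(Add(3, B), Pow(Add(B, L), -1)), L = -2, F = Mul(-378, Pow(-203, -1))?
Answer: Rational(-4431, 29) ≈ -152.79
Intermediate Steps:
F = Rational(54, 29) (F = Mul(-378, Rational(-1, 203)) = Rational(54, 29) ≈ 1.8621)
Function('v')(B) = Mul(Pow(Add(-2, B), -1), Add(3, B)) (Function('v')(B) = Mul(Add(3, B), Pow(Add(B, -2), -1)) = Mul(Add(3, B), Pow(Add(-2, B), -1)) = Mul(Pow(Add(-2, B), -1), Add(3, B)))
Add(-150, Mul(F, Function('v')(Mul(Add(-2, 6), 0)))) = Add(-150, Mul(Rational(54, 29), Mul(Pow(Add(-2, Mul(Add(-2, 6), 0)), -1), Add(3, Mul(Add(-2, 6), 0))))) = Add(-150, Mul(Rational(54, 29), Mul(Pow(Add(-2, Mul(4, 0)), -1), Add(3, Mul(4, 0))))) = Add(-150, Mul(Rational(54, 29), Mul(Pow(Add(-2, 0), -1), Add(3, 0)))) = Add(-150, Mul(Rational(54, 29), Mul(Pow(-2, -1), 3))) = Add(-150, Mul(Rational(54, 29), Mul(Rational(-1, 2), 3))) = Add(-150, Mul(Rational(54, 29), Rational(-3, 2))) = Add(-150, Rational(-81, 29)) = Rational(-4431, 29)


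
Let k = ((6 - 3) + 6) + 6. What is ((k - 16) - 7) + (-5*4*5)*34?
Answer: -3408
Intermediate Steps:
k = 15 (k = (3 + 6) + 6 = 9 + 6 = 15)
((k - 16) - 7) + (-5*4*5)*34 = ((15 - 16) - 7) + (-5*4*5)*34 = (-1 - 7) - 20*5*34 = -8 - 100*34 = -8 - 3400 = -3408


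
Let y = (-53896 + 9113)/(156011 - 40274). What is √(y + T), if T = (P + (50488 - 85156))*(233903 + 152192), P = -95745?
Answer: I*√674465135073246927786/115737 ≈ 2.2439e+5*I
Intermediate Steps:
y = -44783/115737 ≈ -0.38694
T = -50351807235 (T = (-95745 + (50488 - 85156))*(233903 + 152192) = (-95745 - 34668)*386095 = -130413*386095 = -50351807235)
√(y + T) = √(-44783/115737 - 50351807235) = √(-5827567114001978/115737) = I*√674465135073246927786/115737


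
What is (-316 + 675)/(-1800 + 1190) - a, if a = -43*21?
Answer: 550471/610 ≈ 902.41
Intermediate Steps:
a = -903
(-316 + 675)/(-1800 + 1190) - a = (-316 + 675)/(-1800 + 1190) - 1*(-903) = 359/(-610) + 903 = 359*(-1/610) + 903 = -359/610 + 903 = 550471/610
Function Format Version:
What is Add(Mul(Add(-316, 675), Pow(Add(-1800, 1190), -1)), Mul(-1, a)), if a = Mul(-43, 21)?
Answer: Rational(550471, 610) ≈ 902.41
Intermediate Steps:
a = -903
Add(Mul(Add(-316, 675), Pow(Add(-1800, 1190), -1)), Mul(-1, a)) = Add(Mul(Add(-316, 675), Pow(Add(-1800, 1190), -1)), Mul(-1, -903)) = Add(Mul(359, Pow(-610, -1)), 903) = Add(Mul(359, Rational(-1, 610)), 903) = Add(Rational(-359, 610), 903) = Rational(550471, 610)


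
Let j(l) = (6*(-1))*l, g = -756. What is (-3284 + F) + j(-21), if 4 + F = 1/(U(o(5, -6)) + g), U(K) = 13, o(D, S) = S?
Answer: -2349367/743 ≈ -3162.0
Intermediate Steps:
j(l) = -6*l
F = -2973/743 (F = -4 + 1/(13 - 756) = -4 + 1/(-743) = -4 - 1/743 = -2973/743 ≈ -4.0013)
(-3284 + F) + j(-21) = (-3284 - 2973/743) - 6*(-21) = -2442985/743 + 126 = -2349367/743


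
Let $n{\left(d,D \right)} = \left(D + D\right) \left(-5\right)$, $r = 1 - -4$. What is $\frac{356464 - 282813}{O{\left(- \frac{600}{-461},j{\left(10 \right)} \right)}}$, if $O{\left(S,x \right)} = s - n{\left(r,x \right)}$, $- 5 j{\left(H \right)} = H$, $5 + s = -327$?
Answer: $- \frac{73651}{352} \approx -209.24$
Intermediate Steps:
$s = -332$ ($s = -5 - 327 = -332$)
$r = 5$ ($r = 1 + 4 = 5$)
$j{\left(H \right)} = - \frac{H}{5}$
$n{\left(d,D \right)} = - 10 D$ ($n{\left(d,D \right)} = 2 D \left(-5\right) = - 10 D$)
$O{\left(S,x \right)} = -332 + 10 x$ ($O{\left(S,x \right)} = -332 - - 10 x = -332 + 10 x$)
$\frac{356464 - 282813}{O{\left(- \frac{600}{-461},j{\left(10 \right)} \right)}} = \frac{356464 - 282813}{-332 + 10 \left(\left(- \frac{1}{5}\right) 10\right)} = \frac{356464 - 282813}{-332 + 10 \left(-2\right)} = \frac{73651}{-332 - 20} = \frac{73651}{-352} = 73651 \left(- \frac{1}{352}\right) = - \frac{73651}{352}$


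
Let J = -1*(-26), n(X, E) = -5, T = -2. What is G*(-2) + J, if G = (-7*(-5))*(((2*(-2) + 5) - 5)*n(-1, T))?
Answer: -1374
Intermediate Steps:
J = 26
G = 700 (G = (-7*(-5))*(((2*(-2) + 5) - 5)*(-5)) = 35*(((-4 + 5) - 5)*(-5)) = 35*((1 - 5)*(-5)) = 35*(-4*(-5)) = 35*20 = 700)
G*(-2) + J = 700*(-2) + 26 = -1400 + 26 = -1374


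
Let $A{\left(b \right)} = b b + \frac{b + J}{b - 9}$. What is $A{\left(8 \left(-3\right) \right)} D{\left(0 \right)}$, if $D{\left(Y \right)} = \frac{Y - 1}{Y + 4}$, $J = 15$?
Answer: $- \frac{6339}{44} \approx -144.07$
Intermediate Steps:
$D{\left(Y \right)} = \frac{-1 + Y}{4 + Y}$
$A{\left(b \right)} = b^{2} + \frac{15 + b}{-9 + b}$ ($A{\left(b \right)} = b b + \frac{b + 15}{b - 9} = b^{2} + \frac{15 + b}{-9 + b}$)
$A{\left(8 \left(-3\right) \right)} D{\left(0 \right)} = \frac{15 + 8 \left(-3\right) + \left(8 \left(-3\right)\right)^{3} - 9 \left(8 \left(-3\right)\right)^{2}}{-9 + 8 \left(-3\right)} \frac{-1 + 0}{4 + 0} = \frac{15 - 24 + \left(-24\right)^{3} - 9 \left(-24\right)^{2}}{-9 - 24} \cdot \frac{1}{4} \left(-1\right) = \frac{15 - 24 - 13824 - 5184}{-33} \cdot \frac{1}{4} \left(-1\right) = - \frac{15 - 24 - 13824 - 5184}{33} \left(- \frac{1}{4}\right) = \left(- \frac{1}{33}\right) \left(-19017\right) \left(- \frac{1}{4}\right) = \frac{6339}{11} \left(- \frac{1}{4}\right) = - \frac{6339}{44}$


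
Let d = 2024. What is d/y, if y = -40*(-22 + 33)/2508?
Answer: -57684/5 ≈ -11537.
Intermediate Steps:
y = -10/57 (y = -40*11*(1/2508) = -440*1/2508 = -10/57 ≈ -0.17544)
d/y = 2024/(-10/57) = 2024*(-57/10) = -57684/5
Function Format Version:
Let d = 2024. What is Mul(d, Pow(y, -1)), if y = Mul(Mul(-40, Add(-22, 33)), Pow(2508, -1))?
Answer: Rational(-57684, 5) ≈ -11537.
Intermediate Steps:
y = Rational(-10, 57) (y = Mul(Mul(-40, 11), Rational(1, 2508)) = Mul(-440, Rational(1, 2508)) = Rational(-10, 57) ≈ -0.17544)
Mul(d, Pow(y, -1)) = Mul(2024, Pow(Rational(-10, 57), -1)) = Mul(2024, Rational(-57, 10)) = Rational(-57684, 5)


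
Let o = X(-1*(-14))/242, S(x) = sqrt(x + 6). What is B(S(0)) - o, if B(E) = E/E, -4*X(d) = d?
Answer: 491/484 ≈ 1.0145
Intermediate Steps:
X(d) = -d/4
S(x) = sqrt(6 + x)
B(E) = 1
o = -7/484 (o = -(-1)*(-14)/4/242 = -1/4*14*(1/242) = -7/2*1/242 = -7/484 ≈ -0.014463)
B(S(0)) - o = 1 - 1*(-7/484) = 1 + 7/484 = 491/484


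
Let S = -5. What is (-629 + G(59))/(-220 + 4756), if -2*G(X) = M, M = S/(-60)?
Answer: -15097/108864 ≈ -0.13868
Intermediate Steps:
M = 1/12 (M = -5/(-60) = -5*(-1/60) = 1/12 ≈ 0.083333)
G(X) = -1/24 (G(X) = -1/2*1/12 = -1/24)
(-629 + G(59))/(-220 + 4756) = (-629 - 1/24)/(-220 + 4756) = -15097/24/4536 = -15097/24*1/4536 = -15097/108864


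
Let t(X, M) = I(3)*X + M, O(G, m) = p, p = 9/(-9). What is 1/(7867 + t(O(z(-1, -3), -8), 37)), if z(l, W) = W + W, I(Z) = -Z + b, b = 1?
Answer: 1/7906 ≈ 0.00012649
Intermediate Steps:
I(Z) = 1 - Z (I(Z) = -Z + 1 = 1 - Z)
z(l, W) = 2*W
p = -1 (p = 9*(-⅑) = -1)
O(G, m) = -1
t(X, M) = M - 2*X (t(X, M) = (1 - 1*3)*X + M = (1 - 3)*X + M = -2*X + M = M - 2*X)
1/(7867 + t(O(z(-1, -3), -8), 37)) = 1/(7867 + (37 - 2*(-1))) = 1/(7867 + (37 + 2)) = 1/(7867 + 39) = 1/7906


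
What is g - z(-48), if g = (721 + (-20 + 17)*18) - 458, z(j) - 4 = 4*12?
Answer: 157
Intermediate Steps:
z(j) = 52 (z(j) = 4 + 4*12 = 4 + 48 = 52)
g = 209 (g = (721 - 3*18) - 458 = (721 - 54) - 458 = 667 - 458 = 209)
g - z(-48) = 209 - 1*52 = 209 - 52 = 157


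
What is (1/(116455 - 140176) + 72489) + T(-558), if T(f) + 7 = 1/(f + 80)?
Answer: 821847135317/11338638 ≈ 72482.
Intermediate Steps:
T(f) = -7 + 1/(80 + f) (T(f) = -7 + 1/(f + 80) = -7 + 1/(80 + f))
(1/(116455 - 140176) + 72489) + T(-558) = (1/(116455 - 140176) + 72489) + (-559 - 7*(-558))/(80 - 558) = (1/(-23721) + 72489) + (-559 + 3906)/(-478) = (-1/23721 + 72489) - 1/478*3347 = 1719511568/23721 - 3347/478 = 821847135317/11338638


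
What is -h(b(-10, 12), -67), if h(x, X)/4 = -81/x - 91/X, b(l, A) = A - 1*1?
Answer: 17704/737 ≈ 24.022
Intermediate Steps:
b(l, A) = -1 + A (b(l, A) = A - 1 = -1 + A)
h(x, X) = -364/X - 324/x (h(x, X) = 4*(-81/x - 91/X) = 4*(-91/X - 81/x) = -364/X - 324/x)
-h(b(-10, 12), -67) = -(-364/(-67) - 324/(-1 + 12)) = -(-364*(-1/67) - 324/11) = -(364/67 - 324*1/11) = -(364/67 - 324/11) = -1*(-17704/737) = 17704/737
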